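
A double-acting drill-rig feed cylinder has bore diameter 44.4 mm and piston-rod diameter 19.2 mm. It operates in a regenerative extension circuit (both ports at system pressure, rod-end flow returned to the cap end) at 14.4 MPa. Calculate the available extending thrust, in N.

F ≈ 4170 N

With equal pressure on both faces, forces on the annular region cancel; the net push is pressure × rod cross-section.
Rod cross-section A_rod = π/4 × (19.2 mm)² = 289.5 mm^2
F = P × A_rod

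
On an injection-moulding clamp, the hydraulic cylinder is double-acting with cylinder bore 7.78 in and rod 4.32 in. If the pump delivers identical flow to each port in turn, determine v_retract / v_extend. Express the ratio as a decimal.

v_ret/v_ext ≈ 1.45

Cap-side area A_cap = π/4 × (7.78 in)² = 47.54 in^2
Rod-side annular area A_ann = π/4 × (7.78² − 4.32²) = 32.88 in^2
For equal Q, v ∝ 1/A, so v_ret/v_ext = A_cap/A_ann.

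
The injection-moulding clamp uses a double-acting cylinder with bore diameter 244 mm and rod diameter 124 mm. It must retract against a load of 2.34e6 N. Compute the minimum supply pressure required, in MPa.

Rod-side annular area A_ann = π/4 × (244² − 124²) = 34680 mm^2
Retraction: pressure acts on the annular area.
P = F / A = 2.34e6 N / A

P ≈ 67.5 MPa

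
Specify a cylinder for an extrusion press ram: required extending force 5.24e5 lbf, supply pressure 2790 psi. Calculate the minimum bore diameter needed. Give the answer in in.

D ≈ 15.5 in

Extension force acts on the full piston face: F = P × (π/4)D².
D = √(4F / (πP)) = √(4 × 5.24e5 lbf / (π × 2790 psi))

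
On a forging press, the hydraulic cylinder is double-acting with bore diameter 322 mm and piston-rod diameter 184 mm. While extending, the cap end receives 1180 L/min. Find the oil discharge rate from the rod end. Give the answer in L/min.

Cap-side area A_cap = π/4 × (322 mm)² = 81430 mm^2
Rod-side annular area A_ann = π/4 × (322² − 184²) = 54840 mm^2
Piston speed v = Q_in/A_cap; rod-end outflow Q_out = v × A_ann = Q_in × A_ann/A_cap.

Q_out ≈ 795 L/min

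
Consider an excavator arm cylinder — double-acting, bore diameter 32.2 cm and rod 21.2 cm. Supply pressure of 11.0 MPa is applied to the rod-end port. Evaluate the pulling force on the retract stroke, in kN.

F ≈ 507 kN

Rod-side annular area A_ann = π/4 × (32.2² − 21.2²) = 461.3 cm^2
On retraction the pressure acts on the annular area (bore minus rod).
F = P × A_ann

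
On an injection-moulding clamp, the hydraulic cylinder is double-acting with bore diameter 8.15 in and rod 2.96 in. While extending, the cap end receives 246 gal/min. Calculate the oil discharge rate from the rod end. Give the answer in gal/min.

Q_out ≈ 214 gal/min

Cap-side area A_cap = π/4 × (8.15 in)² = 52.17 in^2
Rod-side annular area A_ann = π/4 × (8.15² − 2.96²) = 45.29 in^2
Piston speed v = Q_in/A_cap; rod-end outflow Q_out = v × A_ann = Q_in × A_ann/A_cap.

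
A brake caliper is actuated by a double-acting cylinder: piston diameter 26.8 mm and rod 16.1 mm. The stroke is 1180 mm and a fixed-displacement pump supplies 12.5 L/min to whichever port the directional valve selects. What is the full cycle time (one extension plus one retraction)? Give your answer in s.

t ≈ 5.24 s

Cap-side area A_cap = π/4 × (26.8 mm)² = 564.1 mm^2
Rod-side annular area A_ann = π/4 × (26.8² − 16.1²) = 360.5 mm^2
t_ext = A_cap·L/Q = 3.195 s
t_ret = A_ann·L/Q = 2.042 s
t_cycle = t_ext + t_ret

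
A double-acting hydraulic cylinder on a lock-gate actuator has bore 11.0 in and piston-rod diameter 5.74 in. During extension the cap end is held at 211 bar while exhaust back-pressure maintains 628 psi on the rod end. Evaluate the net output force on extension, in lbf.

Cap-side area A_cap = π/4 × (11.0 in)² = 95.03 in^2
Rod-side annular area A_ann = π/4 × (11.0² − 5.74²) = 69.16 in^2
Net thrust = P_cap·A_cap − P_rod·A_ann = 2.908e5 lbf − 43430 lbf

F ≈ 2.47e5 lbf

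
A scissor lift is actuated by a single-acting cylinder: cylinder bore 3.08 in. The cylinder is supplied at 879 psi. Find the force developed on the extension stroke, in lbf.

F ≈ 6550 lbf

Cap-side area A_cap = π/4 × (3.08 in)² = 7.451 in^2
F = P × A_cap = 879 psi × A_cap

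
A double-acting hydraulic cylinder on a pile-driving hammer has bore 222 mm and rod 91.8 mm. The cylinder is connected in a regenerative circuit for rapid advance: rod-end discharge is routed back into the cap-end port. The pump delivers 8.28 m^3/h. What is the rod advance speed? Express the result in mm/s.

v ≈ 347 mm/s

In regeneration the rod-end outflow joins the pump flow into the cap end, so the net volume the pump must supply per unit advance equals the rod cross-section area.
Rod cross-section A_rod = π/4 × (91.8 mm)² = 6619 mm^2
v = Q_pump / A_rod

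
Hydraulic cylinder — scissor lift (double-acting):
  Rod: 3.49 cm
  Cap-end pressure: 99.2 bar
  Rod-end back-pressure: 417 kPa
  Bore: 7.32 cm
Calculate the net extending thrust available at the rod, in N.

F ≈ 40400 N

Cap-side area A_cap = π/4 × (7.32 cm)² = 42.08 cm^2
Rod-side annular area A_ann = π/4 × (7.32² − 3.49²) = 32.52 cm^2
Net thrust = P_cap·A_cap − P_rod·A_ann = 41750 N − 1356 N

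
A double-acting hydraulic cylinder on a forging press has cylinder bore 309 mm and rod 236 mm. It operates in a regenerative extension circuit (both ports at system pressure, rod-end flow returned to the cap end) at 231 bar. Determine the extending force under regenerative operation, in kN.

With equal pressure on both faces, forces on the annular region cancel; the net push is pressure × rod cross-section.
Rod cross-section A_rod = π/4 × (236 mm)² = 43740 mm^2
F = P × A_rod

F ≈ 1010 kN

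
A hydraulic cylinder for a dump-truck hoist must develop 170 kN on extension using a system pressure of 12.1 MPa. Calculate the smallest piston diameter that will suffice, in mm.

Extension force acts on the full piston face: F = P × (π/4)D².
D = √(4F / (πP)) = √(4 × 170 kN / (π × 12.1 MPa))

D ≈ 134 mm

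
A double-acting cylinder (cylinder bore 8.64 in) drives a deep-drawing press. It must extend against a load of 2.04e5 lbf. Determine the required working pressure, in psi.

P ≈ 3480 psi

Cap-side area A_cap = π/4 × (8.64 in)² = 58.63 in^2
P = F / A = 2.04e5 lbf / A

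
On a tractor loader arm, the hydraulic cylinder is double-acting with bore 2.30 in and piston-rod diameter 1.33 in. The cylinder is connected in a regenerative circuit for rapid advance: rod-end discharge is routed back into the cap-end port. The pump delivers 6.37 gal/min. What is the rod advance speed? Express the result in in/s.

v ≈ 17.7 in/s

In regeneration the rod-end outflow joins the pump flow into the cap end, so the net volume the pump must supply per unit advance equals the rod cross-section area.
Rod cross-section A_rod = π/4 × (1.33 in)² = 1.389 in^2
v = Q_pump / A_rod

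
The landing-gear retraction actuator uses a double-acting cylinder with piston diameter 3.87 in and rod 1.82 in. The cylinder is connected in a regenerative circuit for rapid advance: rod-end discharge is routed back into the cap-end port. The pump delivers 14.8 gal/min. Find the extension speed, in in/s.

v ≈ 21.9 in/s

In regeneration the rod-end outflow joins the pump flow into the cap end, so the net volume the pump must supply per unit advance equals the rod cross-section area.
Rod cross-section A_rod = π/4 × (1.82 in)² = 2.602 in^2
v = Q_pump / A_rod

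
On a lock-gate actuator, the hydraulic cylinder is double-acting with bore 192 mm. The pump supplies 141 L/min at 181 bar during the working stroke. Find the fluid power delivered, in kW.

W ≈ 42.5 kW

Hydraulic power = P × Q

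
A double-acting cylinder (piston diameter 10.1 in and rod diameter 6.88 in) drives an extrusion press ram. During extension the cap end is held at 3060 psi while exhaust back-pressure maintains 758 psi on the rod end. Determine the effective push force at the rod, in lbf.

Cap-side area A_cap = π/4 × (10.1 in)² = 80.12 in^2
Rod-side annular area A_ann = π/4 × (10.1² − 6.88²) = 42.94 in^2
Net thrust = P_cap·A_cap − P_rod·A_ann = 2.452e5 lbf − 32550 lbf

F ≈ 2.13e5 lbf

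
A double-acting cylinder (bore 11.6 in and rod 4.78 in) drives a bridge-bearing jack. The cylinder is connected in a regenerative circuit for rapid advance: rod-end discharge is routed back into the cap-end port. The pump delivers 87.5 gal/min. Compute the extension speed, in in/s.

v ≈ 18.8 in/s

In regeneration the rod-end outflow joins the pump flow into the cap end, so the net volume the pump must supply per unit advance equals the rod cross-section area.
Rod cross-section A_rod = π/4 × (4.78 in)² = 17.95 in^2
v = Q_pump / A_rod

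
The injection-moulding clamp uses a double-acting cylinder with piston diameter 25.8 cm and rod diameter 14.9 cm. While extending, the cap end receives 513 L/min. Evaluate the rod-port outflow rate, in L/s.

Q_out ≈ 5.70 L/s

Cap-side area A_cap = π/4 × (25.8 cm)² = 522.8 cm^2
Rod-side annular area A_ann = π/4 × (25.8² − 14.9²) = 348.4 cm^2
Piston speed v = Q_in/A_cap; rod-end outflow Q_out = v × A_ann = Q_in × A_ann/A_cap.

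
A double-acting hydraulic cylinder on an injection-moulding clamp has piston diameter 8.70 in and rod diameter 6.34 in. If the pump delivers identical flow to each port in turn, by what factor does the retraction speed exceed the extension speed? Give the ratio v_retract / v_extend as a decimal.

v_ret/v_ext ≈ 2.13

Cap-side area A_cap = π/4 × (8.70 in)² = 59.45 in^2
Rod-side annular area A_ann = π/4 × (8.70² − 6.34²) = 27.88 in^2
For equal Q, v ∝ 1/A, so v_ret/v_ext = A_cap/A_ann.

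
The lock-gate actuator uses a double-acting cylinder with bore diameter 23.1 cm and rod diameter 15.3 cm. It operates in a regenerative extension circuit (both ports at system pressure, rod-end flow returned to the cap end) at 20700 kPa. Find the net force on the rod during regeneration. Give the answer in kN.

F ≈ 381 kN

With equal pressure on both faces, forces on the annular region cancel; the net push is pressure × rod cross-section.
Rod cross-section A_rod = π/4 × (15.3 cm)² = 183.9 cm^2
F = P × A_rod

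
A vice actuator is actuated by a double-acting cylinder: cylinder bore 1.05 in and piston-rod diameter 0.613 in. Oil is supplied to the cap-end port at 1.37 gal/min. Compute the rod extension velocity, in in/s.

Cap-side area A_cap = π/4 × (1.05 in)² = 0.8659 in^2
v = Q / A

v ≈ 6.09 in/s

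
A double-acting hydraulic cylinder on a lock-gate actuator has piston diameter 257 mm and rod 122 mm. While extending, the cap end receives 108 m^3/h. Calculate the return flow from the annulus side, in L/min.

Cap-side area A_cap = π/4 × (257 mm)² = 51870 mm^2
Rod-side annular area A_ann = π/4 × (257² − 122²) = 40180 mm^2
Piston speed v = Q_in/A_cap; rod-end outflow Q_out = v × A_ann = Q_in × A_ann/A_cap.

Q_out ≈ 1390 L/min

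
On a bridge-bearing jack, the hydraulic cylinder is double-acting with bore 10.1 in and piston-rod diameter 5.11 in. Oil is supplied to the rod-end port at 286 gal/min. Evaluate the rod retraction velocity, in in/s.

Rod-side annular area A_ann = π/4 × (10.1² − 5.11²) = 59.61 in^2
Flow into the rod-end port fills the annular volume.
v = Q / A

v ≈ 18.5 in/s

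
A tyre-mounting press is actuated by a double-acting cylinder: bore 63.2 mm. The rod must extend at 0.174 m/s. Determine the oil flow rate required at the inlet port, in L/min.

Cap-side area A_cap = π/4 × (63.2 mm)² = 3137 mm^2
Q = A × v

Q ≈ 32.8 L/min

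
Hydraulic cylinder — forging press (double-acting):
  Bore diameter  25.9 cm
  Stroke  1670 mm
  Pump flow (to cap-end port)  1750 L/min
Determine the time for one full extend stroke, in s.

t ≈ 3.02 s

Cap-side area A_cap = π/4 × (25.9 cm)² = 526.9 cm^2
Swept volume V = A × L; t = V / Q = A·L / Q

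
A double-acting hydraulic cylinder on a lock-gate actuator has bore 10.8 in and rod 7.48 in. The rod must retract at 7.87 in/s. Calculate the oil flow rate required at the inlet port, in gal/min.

Q ≈ 97.4 gal/min

Rod-side annular area A_ann = π/4 × (10.8² − 7.48²) = 47.67 in^2
Q = A × v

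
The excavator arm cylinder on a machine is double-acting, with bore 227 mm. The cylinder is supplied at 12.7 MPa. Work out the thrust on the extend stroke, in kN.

F ≈ 514 kN

Cap-side area A_cap = π/4 × (227 mm)² = 40470 mm^2
F = P × A_cap = 12.7 MPa × A_cap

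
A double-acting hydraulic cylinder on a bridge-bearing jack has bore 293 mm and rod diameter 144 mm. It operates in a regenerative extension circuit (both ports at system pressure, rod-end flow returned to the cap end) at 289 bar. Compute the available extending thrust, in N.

F ≈ 4.71e5 N

With equal pressure on both faces, forces on the annular region cancel; the net push is pressure × rod cross-section.
Rod cross-section A_rod = π/4 × (144 mm)² = 16290 mm^2
F = P × A_rod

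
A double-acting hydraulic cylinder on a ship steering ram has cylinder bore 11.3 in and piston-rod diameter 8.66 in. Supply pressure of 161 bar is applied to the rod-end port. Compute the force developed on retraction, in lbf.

Rod-side annular area A_ann = π/4 × (11.3² − 8.66²) = 41.39 in^2
On retraction the pressure acts on the annular area (bore minus rod).
F = P × A_ann

F ≈ 96600 lbf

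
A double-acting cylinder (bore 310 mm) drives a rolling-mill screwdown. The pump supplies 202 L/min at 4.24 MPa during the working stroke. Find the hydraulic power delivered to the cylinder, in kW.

Hydraulic power = P × Q

W ≈ 14.3 kW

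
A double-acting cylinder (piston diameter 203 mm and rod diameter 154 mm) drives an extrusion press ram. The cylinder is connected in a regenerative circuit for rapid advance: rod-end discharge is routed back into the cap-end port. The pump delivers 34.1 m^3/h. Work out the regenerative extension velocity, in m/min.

v ≈ 30.5 m/min

In regeneration the rod-end outflow joins the pump flow into the cap end, so the net volume the pump must supply per unit advance equals the rod cross-section area.
Rod cross-section A_rod = π/4 × (154 mm)² = 18630 mm^2
v = Q_pump / A_rod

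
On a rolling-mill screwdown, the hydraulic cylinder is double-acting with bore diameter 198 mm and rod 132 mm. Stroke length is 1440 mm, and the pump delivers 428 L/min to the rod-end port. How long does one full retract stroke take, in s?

Rod-side annular area A_ann = π/4 × (198² − 132²) = 17110 mm^2
Swept volume V = A × L; t = V / Q = A·L / Q

t ≈ 3.45 s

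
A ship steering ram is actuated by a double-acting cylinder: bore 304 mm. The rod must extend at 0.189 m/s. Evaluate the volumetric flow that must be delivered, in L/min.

Q ≈ 823 L/min

Cap-side area A_cap = π/4 × (304 mm)² = 72580 mm^2
Q = A × v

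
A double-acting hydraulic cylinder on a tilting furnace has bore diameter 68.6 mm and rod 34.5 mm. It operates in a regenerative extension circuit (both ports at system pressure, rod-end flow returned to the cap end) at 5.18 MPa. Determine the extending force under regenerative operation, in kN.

With equal pressure on both faces, forces on the annular region cancel; the net push is pressure × rod cross-section.
Rod cross-section A_rod = π/4 × (34.5 mm)² = 934.8 mm^2
F = P × A_rod

F ≈ 4.84 kN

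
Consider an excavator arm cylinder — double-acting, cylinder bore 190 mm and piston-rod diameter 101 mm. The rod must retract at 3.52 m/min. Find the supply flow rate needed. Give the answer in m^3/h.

Q ≈ 4.30 m^3/h

Rod-side annular area A_ann = π/4 × (190² − 101²) = 20340 mm^2
Q = A × v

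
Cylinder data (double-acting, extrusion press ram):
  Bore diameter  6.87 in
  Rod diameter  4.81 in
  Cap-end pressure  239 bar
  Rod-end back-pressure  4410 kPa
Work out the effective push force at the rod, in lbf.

Cap-side area A_cap = π/4 × (6.87 in)² = 37.07 in^2
Rod-side annular area A_ann = π/4 × (6.87² − 4.81²) = 18.90 in^2
Net thrust = P_cap·A_cap − P_rod·A_ann = 1.285e5 lbf − 12090 lbf

F ≈ 1.16e5 lbf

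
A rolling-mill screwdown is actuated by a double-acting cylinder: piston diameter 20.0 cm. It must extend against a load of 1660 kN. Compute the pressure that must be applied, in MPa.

P ≈ 52.8 MPa

Cap-side area A_cap = π/4 × (20.0 cm)² = 314.2 cm^2
P = F / A = 1660 kN / A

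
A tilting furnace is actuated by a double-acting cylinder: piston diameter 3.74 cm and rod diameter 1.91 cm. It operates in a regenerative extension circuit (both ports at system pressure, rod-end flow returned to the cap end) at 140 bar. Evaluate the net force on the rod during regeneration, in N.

F ≈ 4010 N

With equal pressure on both faces, forces on the annular region cancel; the net push is pressure × rod cross-section.
Rod cross-section A_rod = π/4 × (1.91 cm)² = 2.865 cm^2
F = P × A_rod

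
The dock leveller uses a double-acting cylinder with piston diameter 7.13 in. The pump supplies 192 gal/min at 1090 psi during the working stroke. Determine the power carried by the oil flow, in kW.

Hydraulic power = P × Q

W ≈ 91.0 kW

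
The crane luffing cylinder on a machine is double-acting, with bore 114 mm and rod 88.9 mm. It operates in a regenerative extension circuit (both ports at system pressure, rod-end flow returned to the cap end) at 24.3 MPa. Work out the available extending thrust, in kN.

With equal pressure on both faces, forces on the annular region cancel; the net push is pressure × rod cross-section.
Rod cross-section A_rod = π/4 × (88.9 mm)² = 6207 mm^2
F = P × A_rod

F ≈ 151 kN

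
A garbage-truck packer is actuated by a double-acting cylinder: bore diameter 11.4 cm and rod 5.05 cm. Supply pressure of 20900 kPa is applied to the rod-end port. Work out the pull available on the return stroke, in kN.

Rod-side annular area A_ann = π/4 × (11.4² − 5.05²) = 82.04 cm^2
On retraction the pressure acts on the annular area (bore minus rod).
F = P × A_ann

F ≈ 171 kN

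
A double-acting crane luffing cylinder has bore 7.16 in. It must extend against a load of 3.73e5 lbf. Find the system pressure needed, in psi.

Cap-side area A_cap = π/4 × (7.16 in)² = 40.26 in^2
P = F / A = 3.73e5 lbf / A

P ≈ 9260 psi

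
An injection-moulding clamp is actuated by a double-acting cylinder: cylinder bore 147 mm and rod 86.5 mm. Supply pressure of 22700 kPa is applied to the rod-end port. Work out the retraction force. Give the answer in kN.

Rod-side annular area A_ann = π/4 × (147² − 86.5²) = 11100 mm^2
On retraction the pressure acts on the annular area (bore minus rod).
F = P × A_ann

F ≈ 252 kN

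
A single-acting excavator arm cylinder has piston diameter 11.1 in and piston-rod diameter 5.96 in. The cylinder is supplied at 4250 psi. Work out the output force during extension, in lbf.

F ≈ 4.11e5 lbf

Cap-side area A_cap = π/4 × (11.1 in)² = 96.77 in^2
F = P × A_cap = 4250 psi × A_cap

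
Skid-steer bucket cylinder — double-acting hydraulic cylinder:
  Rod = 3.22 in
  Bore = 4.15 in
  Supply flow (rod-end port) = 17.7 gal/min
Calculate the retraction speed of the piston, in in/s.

Rod-side annular area A_ann = π/4 × (4.15² − 3.22²) = 5.383 in^2
Flow into the rod-end port fills the annular volume.
v = Q / A

v ≈ 12.7 in/s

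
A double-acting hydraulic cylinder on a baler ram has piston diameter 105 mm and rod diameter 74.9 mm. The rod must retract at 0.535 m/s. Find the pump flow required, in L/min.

Q ≈ 137 L/min

Rod-side annular area A_ann = π/4 × (105² − 74.9²) = 4253 mm^2
Q = A × v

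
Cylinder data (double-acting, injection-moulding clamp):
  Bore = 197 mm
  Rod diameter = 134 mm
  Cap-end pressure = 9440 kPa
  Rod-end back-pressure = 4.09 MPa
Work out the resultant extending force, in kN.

Cap-side area A_cap = π/4 × (197 mm)² = 30480 mm^2
Rod-side annular area A_ann = π/4 × (197² − 134²) = 16380 mm^2
Net thrust = P_cap·A_cap − P_rod·A_ann = 287.7 kN − 66.99 kN

F ≈ 221 kN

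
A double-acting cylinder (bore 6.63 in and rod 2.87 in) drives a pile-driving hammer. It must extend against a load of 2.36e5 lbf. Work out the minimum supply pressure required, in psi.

Cap-side area A_cap = π/4 × (6.63 in)² = 34.52 in^2
P = F / A = 2.36e5 lbf / A

P ≈ 6840 psi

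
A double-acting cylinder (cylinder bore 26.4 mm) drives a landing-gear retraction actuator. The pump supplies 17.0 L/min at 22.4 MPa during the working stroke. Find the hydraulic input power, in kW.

Hydraulic power = P × Q

W ≈ 6.35 kW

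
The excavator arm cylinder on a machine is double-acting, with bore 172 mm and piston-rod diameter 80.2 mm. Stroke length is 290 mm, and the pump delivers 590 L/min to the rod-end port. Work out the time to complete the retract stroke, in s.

Rod-side annular area A_ann = π/4 × (172² − 80.2²) = 18180 mm^2
Swept volume V = A × L; t = V / Q = A·L / Q

t ≈ 0.536 s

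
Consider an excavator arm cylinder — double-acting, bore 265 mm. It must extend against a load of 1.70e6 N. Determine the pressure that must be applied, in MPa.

Cap-side area A_cap = π/4 × (265 mm)² = 55150 mm^2
P = F / A = 1.70e6 N / A

P ≈ 30.8 MPa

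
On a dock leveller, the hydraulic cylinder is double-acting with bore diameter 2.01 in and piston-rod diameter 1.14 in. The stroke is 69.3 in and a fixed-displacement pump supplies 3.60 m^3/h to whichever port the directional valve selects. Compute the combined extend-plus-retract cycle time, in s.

Cap-side area A_cap = π/4 × (2.01 in)² = 3.173 in^2
Rod-side annular area A_ann = π/4 × (2.01² − 1.14²) = 2.152 in^2
t_ext = A_cap·L/Q = 3.603 s
t_ret = A_ann·L/Q = 2.444 s
t_cycle = t_ext + t_ret

t ≈ 6.05 s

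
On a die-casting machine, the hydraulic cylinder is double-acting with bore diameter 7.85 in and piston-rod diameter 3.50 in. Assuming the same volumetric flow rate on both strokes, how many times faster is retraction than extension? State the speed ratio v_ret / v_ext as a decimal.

v_ret/v_ext ≈ 1.25

Cap-side area A_cap = π/4 × (7.85 in)² = 48.40 in^2
Rod-side annular area A_ann = π/4 × (7.85² − 3.50²) = 38.78 in^2
For equal Q, v ∝ 1/A, so v_ret/v_ext = A_cap/A_ann.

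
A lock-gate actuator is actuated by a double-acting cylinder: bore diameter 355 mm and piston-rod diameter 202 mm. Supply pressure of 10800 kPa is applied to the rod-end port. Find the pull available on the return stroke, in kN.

Rod-side annular area A_ann = π/4 × (355² − 202²) = 66930 mm^2
On retraction the pressure acts on the annular area (bore minus rod).
F = P × A_ann

F ≈ 723 kN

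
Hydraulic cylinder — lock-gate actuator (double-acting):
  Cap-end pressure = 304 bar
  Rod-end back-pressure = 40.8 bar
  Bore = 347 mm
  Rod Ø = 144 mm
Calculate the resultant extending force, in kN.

Cap-side area A_cap = π/4 × (347 mm)² = 94570 mm^2
Rod-side annular area A_ann = π/4 × (347² − 144²) = 78280 mm^2
Net thrust = P_cap·A_cap − P_rod·A_ann = 2875 kN − 319.4 kN

F ≈ 2560 kN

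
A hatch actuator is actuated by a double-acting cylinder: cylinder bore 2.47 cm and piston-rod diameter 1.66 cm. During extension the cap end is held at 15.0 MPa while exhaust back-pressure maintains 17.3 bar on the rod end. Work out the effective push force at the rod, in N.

Cap-side area A_cap = π/4 × (2.47 cm)² = 4.792 cm^2
Rod-side annular area A_ann = π/4 × (2.47² − 1.66²) = 2.627 cm^2
Net thrust = P_cap·A_cap − P_rod·A_ann = 7187 N − 454.5 N

F ≈ 6730 N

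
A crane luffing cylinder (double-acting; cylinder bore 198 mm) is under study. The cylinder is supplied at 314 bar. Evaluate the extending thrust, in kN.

Cap-side area A_cap = π/4 × (198 mm)² = 30790 mm^2
F = P × A_cap = 314 bar × A_cap

F ≈ 967 kN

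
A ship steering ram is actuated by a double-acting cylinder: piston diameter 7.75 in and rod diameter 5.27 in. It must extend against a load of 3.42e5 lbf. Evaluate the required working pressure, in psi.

P ≈ 7250 psi

Cap-side area A_cap = π/4 × (7.75 in)² = 47.17 in^2
P = F / A = 3.42e5 lbf / A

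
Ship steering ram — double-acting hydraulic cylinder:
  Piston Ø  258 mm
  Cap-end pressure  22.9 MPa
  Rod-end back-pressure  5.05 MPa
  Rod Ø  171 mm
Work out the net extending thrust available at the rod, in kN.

F ≈ 1050 kN

Cap-side area A_cap = π/4 × (258 mm)² = 52280 mm^2
Rod-side annular area A_ann = π/4 × (258² − 171²) = 29310 mm^2
Net thrust = P_cap·A_cap − P_rod·A_ann = 1197 kN − 148.0 kN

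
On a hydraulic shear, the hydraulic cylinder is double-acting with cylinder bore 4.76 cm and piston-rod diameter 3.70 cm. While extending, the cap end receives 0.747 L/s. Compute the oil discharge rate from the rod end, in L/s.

Q_out ≈ 0.296 L/s

Cap-side area A_cap = π/4 × (4.76 cm)² = 17.80 cm^2
Rod-side annular area A_ann = π/4 × (4.76² − 3.70²) = 7.043 cm^2
Piston speed v = Q_in/A_cap; rod-end outflow Q_out = v × A_ann = Q_in × A_ann/A_cap.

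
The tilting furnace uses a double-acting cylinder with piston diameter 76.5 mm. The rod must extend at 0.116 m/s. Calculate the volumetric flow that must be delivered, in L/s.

Cap-side area A_cap = π/4 × (76.5 mm)² = 4596 mm^2
Q = A × v

Q ≈ 0.533 L/s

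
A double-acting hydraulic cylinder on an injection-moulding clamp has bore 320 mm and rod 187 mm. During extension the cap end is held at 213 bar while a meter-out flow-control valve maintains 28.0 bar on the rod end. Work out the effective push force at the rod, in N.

Cap-side area A_cap = π/4 × (320 mm)² = 80420 mm^2
Rod-side annular area A_ann = π/4 × (320² − 187²) = 52960 mm^2
Net thrust = P_cap·A_cap − P_rod·A_ann = 1.713e6 N − 1.483e5 N

F ≈ 1.56e6 N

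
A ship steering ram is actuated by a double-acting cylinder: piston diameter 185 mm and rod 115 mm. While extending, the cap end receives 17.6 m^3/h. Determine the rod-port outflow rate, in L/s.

Cap-side area A_cap = π/4 × (185 mm)² = 26880 mm^2
Rod-side annular area A_ann = π/4 × (185² − 115²) = 16490 mm^2
Piston speed v = Q_in/A_cap; rod-end outflow Q_out = v × A_ann = Q_in × A_ann/A_cap.

Q_out ≈ 3.00 L/s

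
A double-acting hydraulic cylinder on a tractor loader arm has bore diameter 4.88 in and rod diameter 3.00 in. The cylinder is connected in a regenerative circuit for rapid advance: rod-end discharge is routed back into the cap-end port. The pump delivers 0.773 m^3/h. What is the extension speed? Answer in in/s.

In regeneration the rod-end outflow joins the pump flow into the cap end, so the net volume the pump must supply per unit advance equals the rod cross-section area.
Rod cross-section A_rod = π/4 × (3.00 in)² = 7.069 in^2
v = Q_pump / A_rod

v ≈ 1.85 in/s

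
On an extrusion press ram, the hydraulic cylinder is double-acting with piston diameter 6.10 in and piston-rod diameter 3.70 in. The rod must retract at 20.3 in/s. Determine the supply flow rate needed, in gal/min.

Rod-side annular area A_ann = π/4 × (6.10² − 3.70²) = 18.47 in^2
Q = A × v

Q ≈ 97.4 gal/min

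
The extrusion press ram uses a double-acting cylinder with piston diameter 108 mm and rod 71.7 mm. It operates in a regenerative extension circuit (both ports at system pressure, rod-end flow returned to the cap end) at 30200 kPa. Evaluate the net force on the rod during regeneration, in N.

With equal pressure on both faces, forces on the annular region cancel; the net push is pressure × rod cross-section.
Rod cross-section A_rod = π/4 × (71.7 mm)² = 4038 mm^2
F = P × A_rod

F ≈ 1.22e5 N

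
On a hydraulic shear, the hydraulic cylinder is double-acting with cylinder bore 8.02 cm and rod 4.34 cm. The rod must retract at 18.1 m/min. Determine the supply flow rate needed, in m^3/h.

Q ≈ 3.88 m^3/h

Rod-side annular area A_ann = π/4 × (8.02² − 4.34²) = 35.72 cm^2
Q = A × v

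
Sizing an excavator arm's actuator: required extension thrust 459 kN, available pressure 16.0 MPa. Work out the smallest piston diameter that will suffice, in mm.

Extension force acts on the full piston face: F = P × (π/4)D².
D = √(4F / (πP)) = √(4 × 459 kN / (π × 16.0 MPa))

D ≈ 191 mm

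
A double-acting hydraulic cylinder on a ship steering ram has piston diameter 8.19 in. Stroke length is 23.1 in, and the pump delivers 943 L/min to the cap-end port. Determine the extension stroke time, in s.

t ≈ 1.27 s

Cap-side area A_cap = π/4 × (8.19 in)² = 52.68 in^2
Swept volume V = A × L; t = V / Q = A·L / Q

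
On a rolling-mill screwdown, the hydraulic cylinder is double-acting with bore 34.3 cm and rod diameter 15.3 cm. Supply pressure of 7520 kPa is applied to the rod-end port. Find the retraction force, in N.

F ≈ 5.57e5 N

Rod-side annular area A_ann = π/4 × (34.3² − 15.3²) = 740.2 cm^2
On retraction the pressure acts on the annular area (bore minus rod).
F = P × A_ann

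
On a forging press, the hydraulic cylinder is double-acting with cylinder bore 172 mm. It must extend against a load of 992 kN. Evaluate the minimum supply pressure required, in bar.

Cap-side area A_cap = π/4 × (172 mm)² = 23240 mm^2
P = F / A = 992 kN / A

P ≈ 427 bar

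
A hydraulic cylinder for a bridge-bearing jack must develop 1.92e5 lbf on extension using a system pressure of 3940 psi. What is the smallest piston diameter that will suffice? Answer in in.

D ≈ 7.88 in

Extension force acts on the full piston face: F = P × (π/4)D².
D = √(4F / (πP)) = √(4 × 1.92e5 lbf / (π × 3940 psi))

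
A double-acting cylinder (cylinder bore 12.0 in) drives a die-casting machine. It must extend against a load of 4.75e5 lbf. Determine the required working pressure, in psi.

P ≈ 4200 psi

Cap-side area A_cap = π/4 × (12.0 in)² = 113.1 in^2
P = F / A = 4.75e5 lbf / A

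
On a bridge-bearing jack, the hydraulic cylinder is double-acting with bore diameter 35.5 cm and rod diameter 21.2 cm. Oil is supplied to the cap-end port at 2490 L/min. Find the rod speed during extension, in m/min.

Cap-side area A_cap = π/4 × (35.5 cm)² = 989.8 cm^2
v = Q / A

v ≈ 25.2 m/min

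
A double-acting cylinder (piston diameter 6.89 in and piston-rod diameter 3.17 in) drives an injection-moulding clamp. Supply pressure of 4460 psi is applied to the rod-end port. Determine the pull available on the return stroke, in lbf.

F ≈ 1.31e5 lbf

Rod-side annular area A_ann = π/4 × (6.89² − 3.17²) = 29.39 in^2
On retraction the pressure acts on the annular area (bore minus rod).
F = P × A_ann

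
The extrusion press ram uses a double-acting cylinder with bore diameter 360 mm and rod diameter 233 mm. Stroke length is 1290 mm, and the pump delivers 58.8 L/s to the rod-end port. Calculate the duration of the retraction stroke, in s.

Rod-side annular area A_ann = π/4 × (360² − 233²) = 59150 mm^2
Swept volume V = A × L; t = V / Q = A·L / Q

t ≈ 1.30 s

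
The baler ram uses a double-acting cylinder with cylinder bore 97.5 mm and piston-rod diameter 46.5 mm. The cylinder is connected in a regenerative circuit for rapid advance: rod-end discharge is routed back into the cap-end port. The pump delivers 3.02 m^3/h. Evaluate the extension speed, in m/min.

v ≈ 29.6 m/min

In regeneration the rod-end outflow joins the pump flow into the cap end, so the net volume the pump must supply per unit advance equals the rod cross-section area.
Rod cross-section A_rod = π/4 × (46.5 mm)² = 1698 mm^2
v = Q_pump / A_rod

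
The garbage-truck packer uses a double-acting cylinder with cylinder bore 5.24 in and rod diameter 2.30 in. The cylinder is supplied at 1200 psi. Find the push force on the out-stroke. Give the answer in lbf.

Cap-side area A_cap = π/4 × (5.24 in)² = 21.57 in^2
F = P × A_cap = 1200 psi × A_cap

F ≈ 25900 lbf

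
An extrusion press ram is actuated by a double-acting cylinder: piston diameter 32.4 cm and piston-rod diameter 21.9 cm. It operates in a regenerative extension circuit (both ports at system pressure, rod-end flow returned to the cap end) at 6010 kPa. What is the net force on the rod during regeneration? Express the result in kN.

With equal pressure on both faces, forces on the annular region cancel; the net push is pressure × rod cross-section.
Rod cross-section A_rod = π/4 × (21.9 cm)² = 376.7 cm^2
F = P × A_rod

F ≈ 226 kN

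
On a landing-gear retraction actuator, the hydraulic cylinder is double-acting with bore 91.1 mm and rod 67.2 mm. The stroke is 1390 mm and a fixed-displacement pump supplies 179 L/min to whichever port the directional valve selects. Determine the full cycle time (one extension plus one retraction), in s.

t ≈ 4.42 s

Cap-side area A_cap = π/4 × (91.1 mm)² = 6518 mm^2
Rod-side annular area A_ann = π/4 × (91.1² − 67.2²) = 2971 mm^2
t_ext = A_cap·L/Q = 3.037 s
t_ret = A_ann·L/Q = 1.384 s
t_cycle = t_ext + t_ret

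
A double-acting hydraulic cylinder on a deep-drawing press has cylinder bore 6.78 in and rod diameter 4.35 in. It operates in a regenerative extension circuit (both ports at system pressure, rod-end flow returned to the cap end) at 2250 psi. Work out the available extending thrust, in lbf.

F ≈ 33400 lbf

With equal pressure on both faces, forces on the annular region cancel; the net push is pressure × rod cross-section.
Rod cross-section A_rod = π/4 × (4.35 in)² = 14.86 in^2
F = P × A_rod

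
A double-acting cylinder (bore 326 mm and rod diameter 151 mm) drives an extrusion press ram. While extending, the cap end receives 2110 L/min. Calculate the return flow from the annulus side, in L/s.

Cap-side area A_cap = π/4 × (326 mm)² = 83470 mm^2
Rod-side annular area A_ann = π/4 × (326² − 151²) = 65560 mm^2
Piston speed v = Q_in/A_cap; rod-end outflow Q_out = v × A_ann = Q_in × A_ann/A_cap.

Q_out ≈ 27.6 L/s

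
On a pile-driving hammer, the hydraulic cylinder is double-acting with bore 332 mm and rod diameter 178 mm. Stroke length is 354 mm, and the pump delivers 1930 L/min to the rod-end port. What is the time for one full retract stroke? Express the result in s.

t ≈ 0.679 s

Rod-side annular area A_ann = π/4 × (332² − 178²) = 61690 mm^2
Swept volume V = A × L; t = V / Q = A·L / Q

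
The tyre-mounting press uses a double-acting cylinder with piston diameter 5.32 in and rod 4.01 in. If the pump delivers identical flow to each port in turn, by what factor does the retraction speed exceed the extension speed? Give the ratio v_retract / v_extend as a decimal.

Cap-side area A_cap = π/4 × (5.32 in)² = 22.23 in^2
Rod-side annular area A_ann = π/4 × (5.32² − 4.01²) = 9.599 in^2
For equal Q, v ∝ 1/A, so v_ret/v_ext = A_cap/A_ann.

v_ret/v_ext ≈ 2.32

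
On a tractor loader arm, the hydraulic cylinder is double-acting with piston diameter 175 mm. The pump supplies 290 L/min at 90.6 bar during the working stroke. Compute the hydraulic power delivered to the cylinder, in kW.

W ≈ 43.8 kW

Hydraulic power = P × Q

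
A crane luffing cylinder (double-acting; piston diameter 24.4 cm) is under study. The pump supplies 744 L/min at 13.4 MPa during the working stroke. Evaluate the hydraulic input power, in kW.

W ≈ 166 kW

Hydraulic power = P × Q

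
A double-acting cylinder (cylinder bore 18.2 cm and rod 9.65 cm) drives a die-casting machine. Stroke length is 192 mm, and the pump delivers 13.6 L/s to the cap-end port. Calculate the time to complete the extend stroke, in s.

t ≈ 0.367 s

Cap-side area A_cap = π/4 × (18.2 cm)² = 260.2 cm^2
Swept volume V = A × L; t = V / Q = A·L / Q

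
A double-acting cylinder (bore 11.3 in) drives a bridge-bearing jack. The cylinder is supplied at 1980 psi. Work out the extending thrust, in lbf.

Cap-side area A_cap = π/4 × (11.3 in)² = 100.3 in^2
F = P × A_cap = 1980 psi × A_cap

F ≈ 1.99e5 lbf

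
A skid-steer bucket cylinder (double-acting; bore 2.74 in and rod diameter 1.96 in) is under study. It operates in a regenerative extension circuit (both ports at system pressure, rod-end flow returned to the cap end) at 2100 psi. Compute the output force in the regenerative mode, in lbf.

With equal pressure on both faces, forces on the annular region cancel; the net push is pressure × rod cross-section.
Rod cross-section A_rod = π/4 × (1.96 in)² = 3.017 in^2
F = P × A_rod

F ≈ 6340 lbf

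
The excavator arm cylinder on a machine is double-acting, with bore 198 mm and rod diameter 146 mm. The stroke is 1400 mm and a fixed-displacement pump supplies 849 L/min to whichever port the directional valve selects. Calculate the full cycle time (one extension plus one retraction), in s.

t ≈ 4.44 s

Cap-side area A_cap = π/4 × (198 mm)² = 30790 mm^2
Rod-side annular area A_ann = π/4 × (198² − 146²) = 14050 mm^2
t_ext = A_cap·L/Q = 3.046 s
t_ret = A_ann·L/Q = 1.390 s
t_cycle = t_ext + t_ret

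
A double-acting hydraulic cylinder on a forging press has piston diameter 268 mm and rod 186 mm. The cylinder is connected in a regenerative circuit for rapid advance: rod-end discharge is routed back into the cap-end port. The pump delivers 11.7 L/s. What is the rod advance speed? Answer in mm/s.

v ≈ 431 mm/s

In regeneration the rod-end outflow joins the pump flow into the cap end, so the net volume the pump must supply per unit advance equals the rod cross-section area.
Rod cross-section A_rod = π/4 × (186 mm)² = 27170 mm^2
v = Q_pump / A_rod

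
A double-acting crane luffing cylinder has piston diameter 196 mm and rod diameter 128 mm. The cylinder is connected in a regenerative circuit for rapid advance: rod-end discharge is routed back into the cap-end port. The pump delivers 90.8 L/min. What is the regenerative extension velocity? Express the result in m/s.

In regeneration the rod-end outflow joins the pump flow into the cap end, so the net volume the pump must supply per unit advance equals the rod cross-section area.
Rod cross-section A_rod = π/4 × (128 mm)² = 12870 mm^2
v = Q_pump / A_rod

v ≈ 0.118 m/s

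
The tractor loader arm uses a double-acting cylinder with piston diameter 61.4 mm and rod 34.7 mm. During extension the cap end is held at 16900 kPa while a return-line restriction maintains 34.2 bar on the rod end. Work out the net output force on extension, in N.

Cap-side area A_cap = π/4 × (61.4 mm)² = 2961 mm^2
Rod-side annular area A_ann = π/4 × (61.4² − 34.7²) = 2015 mm^2
Net thrust = P_cap·A_cap − P_rod·A_ann = 50040 N − 6892 N

F ≈ 43100 N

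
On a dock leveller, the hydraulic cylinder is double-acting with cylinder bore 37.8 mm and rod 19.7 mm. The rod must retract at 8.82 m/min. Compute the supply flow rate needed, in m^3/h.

Q ≈ 0.433 m^3/h

Rod-side annular area A_ann = π/4 × (37.8² − 19.7²) = 817.4 mm^2
Q = A × v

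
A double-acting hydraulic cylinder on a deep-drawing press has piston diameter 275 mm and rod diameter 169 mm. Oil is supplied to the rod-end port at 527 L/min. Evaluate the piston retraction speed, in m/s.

Rod-side annular area A_ann = π/4 × (275² − 169²) = 36960 mm^2
Flow into the rod-end port fills the annular volume.
v = Q / A

v ≈ 0.238 m/s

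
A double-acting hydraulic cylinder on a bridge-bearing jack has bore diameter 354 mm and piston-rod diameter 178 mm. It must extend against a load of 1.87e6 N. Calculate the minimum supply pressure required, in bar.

P ≈ 190 bar

Cap-side area A_cap = π/4 × (354 mm)² = 98420 mm^2
P = F / A = 1.87e6 N / A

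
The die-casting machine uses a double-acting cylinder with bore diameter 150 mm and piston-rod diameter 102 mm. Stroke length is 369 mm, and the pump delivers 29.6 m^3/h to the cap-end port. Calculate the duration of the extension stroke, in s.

Cap-side area A_cap = π/4 × (150 mm)² = 17670 mm^2
Swept volume V = A × L; t = V / Q = A·L / Q

t ≈ 0.793 s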